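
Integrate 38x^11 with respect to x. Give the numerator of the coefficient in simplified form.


Apply the power rule for integration:
integral of ax^n dx = a/(n+1) * x^(n+1) + C
integral of 38x^11 dx
= 38/12 * x^12 + C
= 19/6 * x^12 + C
The coefficient in lowest terms is 19/6, and its numerator is 19

19


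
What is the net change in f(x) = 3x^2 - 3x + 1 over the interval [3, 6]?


Net change = f(b) - f(a)
f(x) = 3x^2 - 3x + 1
Compute f(6):
f(6) = 3 * 6^2 - 3 * 6 + 1
= 108 - 18 + 1
= 91
Compute f(3):
f(3) = 3 * 3^2 - 3 * 3 + 1
= 27 - 9 + 1
= 19
Net change = 91 - 19 = 72

72


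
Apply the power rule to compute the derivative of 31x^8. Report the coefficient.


We apply the power rule: d/dx [ax^n] = a*n * x^(n-1)
d/dx [31x^8]
= 31 * 8 * x^(8-1)
= 248x^7
The coefficient is 248

248


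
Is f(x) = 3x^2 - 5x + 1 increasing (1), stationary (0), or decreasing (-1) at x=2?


Compute f'(x) to determine behavior:
f'(x) = 6x - 5
f'(2) = 6 * 2 - 5
= 12 - 5
= 7
Since f'(2) > 0, the function is increasing (1)

1


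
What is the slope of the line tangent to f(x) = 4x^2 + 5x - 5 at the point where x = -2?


The slope of the tangent line equals f'(x) at the point.
f(x) = 4x^2 + 5x - 5
f'(x) = 8x + 5
At x = -2:
f'(-2) = 8 * (-2) + 5
= -16 + 5
= -11

-11


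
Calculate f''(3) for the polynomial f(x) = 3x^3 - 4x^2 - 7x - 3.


First derivative:
f'(x) = 9x^2 - 8x - 7
Second derivative:
f''(x) = 18x - 8
Substitute x = 3:
f''(3) = 18 * 3 - 8
= 54 - 8
= 46

46


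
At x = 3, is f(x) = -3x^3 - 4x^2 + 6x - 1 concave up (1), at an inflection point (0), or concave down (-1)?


Concavity is determined by the sign of f''(x).
f(x) = -3x^3 - 4x^2 + 6x - 1
f'(x) = -9x^2 - 8x + 6
f''(x) = -18x - 8
f''(3) = -18 * 3 - 8
= -54 - 8
= -62
Since f''(3) < 0, the function is concave down (-1)

-1


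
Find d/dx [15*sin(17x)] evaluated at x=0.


Apply the chain rule to differentiate 15*sin(17x):
d/dx [15*sin(17x)]
= 15 * cos(17x) * d/dx(17x)
= 15 * 17 * cos(17x)
= 255 * cos(17x)
Evaluate at x = 0:
= 255 * cos(0)
= 255 * 1
= 255

255


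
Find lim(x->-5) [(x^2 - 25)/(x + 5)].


Direct substitution gives 0/0, so we factor the numerator.
Factor: (x^2 - 25) = (x + 5)(x - 5)
Cancel the common factor (x + 5):
(x^2 - 25)/(x + 5) = (x - 5)
Now substitute x = -5:
= (-5) - (5) = -10

-10


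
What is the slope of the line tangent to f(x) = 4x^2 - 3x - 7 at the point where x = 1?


The slope of the tangent line equals f'(x) at the point.
f(x) = 4x^2 - 3x - 7
f'(x) = 8x - 3
At x = 1:
f'(1) = 8 * 1 - 3
= 8 - 3
= 5

5


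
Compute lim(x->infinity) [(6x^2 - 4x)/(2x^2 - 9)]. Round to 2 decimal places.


For limits at infinity with equal-degree polynomials,
we compare leading coefficients.
Numerator leading term: 6x^2
Denominator leading term: 2x^2
Divide both by x^2:
lim = (6 - 4/x) / (2 - 9/x^2)
As x -> infinity, the 1/x and 1/x^2 terms vanish:
= 6/2 = 3 = 3.00

3.00


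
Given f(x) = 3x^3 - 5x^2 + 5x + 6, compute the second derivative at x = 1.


First derivative:
f'(x) = 9x^2 - 10x + 5
Second derivative:
f''(x) = 18x - 10
Substitute x = 1:
f''(1) = 18 * 1 - 10
= 18 - 10
= 8

8


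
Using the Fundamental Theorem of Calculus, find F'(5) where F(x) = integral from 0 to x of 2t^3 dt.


By the Fundamental Theorem of Calculus (Part 1):
If F(x) = integral from 0 to x of f(t) dt, then F'(x) = f(x)
Here f(t) = 2t^3
So F'(x) = 2x^3
Evaluate at x = 5:
F'(5) = 2 * 5^3
= 2 * 125
= 250

250


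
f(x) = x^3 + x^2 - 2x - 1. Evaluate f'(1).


Differentiate f(x) = x^3 + x^2 - 2x - 1 term by term:
f'(x) = 3x^2 + 2x - 2
Substitute x = 1:
f'(1) = 3 * 1^2 + 2 * 1 - 2
= 3 + 2 - 2
= 3

3


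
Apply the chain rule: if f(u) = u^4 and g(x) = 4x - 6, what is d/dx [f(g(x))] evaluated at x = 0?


Using the chain rule: (f(g(x)))' = f'(g(x)) * g'(x)
First, find g(0):
g(0) = 4 * 0 - 6 = -6
Next, f'(u) = 4u^3
And g'(x) = 4
So f'(g(0)) * g'(0)
= 4 * (-6)^3 * 4
= 4 * (-216) * 4
= -3456

-3456


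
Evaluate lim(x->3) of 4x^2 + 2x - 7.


Since polynomials are continuous, we use direct substitution.
lim(x->3) of 4x^2 + 2x - 7
= 4 * 3^2 + 2 * 3 - 7
= 36 + 6 - 7
= 35

35


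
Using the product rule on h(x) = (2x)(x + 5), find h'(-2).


Let u(x) = 2x and v(x) = x + 5
u'(x) = 2
v'(x) = 1
Product rule: h'(x) = u'(x)*v(x) + u(x)*v'(x)
= 2 * (x + 5) + (2x) * 1
At x = -2:
u(-2) = 2 * (-2) + 0 = -4
v(-2) = 1 * (-2) + 5 = 3
h'(-2) = 2 * 3 + (-4) * 1
= 6 - 4
= 2

2


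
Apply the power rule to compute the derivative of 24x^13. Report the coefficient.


We apply the power rule: d/dx [ax^n] = a*n * x^(n-1)
d/dx [24x^13]
= 24 * 13 * x^(13-1)
= 312x^12
The coefficient is 312

312


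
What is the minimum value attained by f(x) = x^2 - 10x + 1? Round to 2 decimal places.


For a quadratic f(x) = ax^2 + bx + c with a > 0, the minimum is at the vertex.
Vertex x-coordinate: x = -b/(2a)
x = -(-10) / (2 * 1)
x = 10/2 = 5
Substitute back to find the minimum value:
f(5) = 1 * 5^2 - 10 * 5 + 1
= 25 - 50 + 1
= -24 = -24.00

-24.00


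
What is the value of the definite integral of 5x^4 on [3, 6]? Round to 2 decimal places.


Find the antiderivative of 5x^4:
F(x) = 5/5 * x^5
Apply the Fundamental Theorem of Calculus:
F(6) - F(3)
= 5/5 * 6^5 - 5/5 * 3^5
= 5/5 * (7776 - 243)
= 5/5 * 7533
= 7533 = 7533.00

7533.00


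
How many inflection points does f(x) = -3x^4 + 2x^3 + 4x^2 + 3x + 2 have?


Inflection points occur where f''(x) = 0 and concavity changes.
f(x) = -3x^4 + 2x^3 + 4x^2 + 3x + 2
f'(x) = -12x^3 + 6x^2 + 8x + 3
f''(x) = -36x^2 + 12x + 8
This is a quadratic in x. Use the discriminant to count real roots.
Discriminant = (12)^2 - 4 * (-36) * 8
= 144 - (-1152)
= 1296
Since discriminant > 0, f''(x) = 0 has 2 distinct real solutions.
A quadratic with two distinct real roots changes sign at each root, so concavity changes at both.
Number of inflection points: 2

2


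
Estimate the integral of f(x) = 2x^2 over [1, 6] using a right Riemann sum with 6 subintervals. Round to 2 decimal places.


Right Riemann sum uses right endpoints of each subinterval.
Interval: [1, 6], n = 6
dx = (6 - 1) / 6 = 5/6
Right endpoints: [11/6, 8/3, 7/2, 13/3, 31/6, 6]
f values: [121/18, 128/9, 49/2, 338/9, 961/18, 72]
Sum = dx * (sum of f values)
= 5/6 * 3751/18
= 18755/108 ≈ 173.66

173.66


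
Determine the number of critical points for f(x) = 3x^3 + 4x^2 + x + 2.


Find where f'(x) = 0:
f(x) = 3x^3 + 4x^2 + x + 2
f'(x) = 9x^2 + 8x + 1
This is a quadratic in x. Use the discriminant to count real roots.
Discriminant = (8)^2 - 4 * 9 * 1
= 64 - 36
= 28
Since discriminant > 0, f'(x) = 0 has 2 real solutions.
Number of critical points: 2

2


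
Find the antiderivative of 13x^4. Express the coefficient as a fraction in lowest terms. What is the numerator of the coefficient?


Apply the power rule for integration:
integral of ax^n dx = a/(n+1) * x^(n+1) + C
integral of 13x^4 dx
= 13/5 * x^5 + C
The coefficient in lowest terms is 13/5, and its numerator is 13

13


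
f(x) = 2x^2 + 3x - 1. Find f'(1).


Differentiate term by term using power and sum rules:
f(x) = 2x^2 + 3x - 1
f'(x) = 4x + 3
Substitute x = 1:
f'(1) = 4 * 1 + 3
= 4 + 3
= 7

7


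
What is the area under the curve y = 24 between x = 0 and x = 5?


The area under a constant function y = 24 is a rectangle.
Width = 5 - 0 = 5
Height = 24
Area = width * height
= 5 * 24
= 120

120


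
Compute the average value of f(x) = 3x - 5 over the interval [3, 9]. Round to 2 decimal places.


Average value = 1/(b-a) * integral from a to b of f(x) dx
First compute the integral of 3x - 5:
F(x) = (3/2)x^2 - 5x
F(9) = 3/2 * 81 - 5 * 9 = 153/2
F(3) = 3/2 * 9 - 5 * 3 = -3/2
Integral = 153/2 - (-3/2) = 78
Average = 78 / (9 - 3) = 78 / 6
= 13 = 13.00

13.00


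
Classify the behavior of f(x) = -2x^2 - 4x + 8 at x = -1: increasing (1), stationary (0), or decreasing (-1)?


Compute f'(x) to determine behavior:
f'(x) = -4x - 4
f'(-1) = -4 * (-1) - 4
= 4 - 4
= 0
Since f'(-1) = 0, the function is stationary (0)

0


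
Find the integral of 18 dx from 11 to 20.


The integral of a constant k over [a, b] equals k * (b - a).
integral from 11 to 20 of 18 dx
= 18 * (20 - 11)
= 18 * 9
= 162

162


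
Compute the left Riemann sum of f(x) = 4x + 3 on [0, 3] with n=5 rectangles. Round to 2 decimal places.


Left Riemann sum uses left endpoints of each subinterval.
Interval: [0, 3], n = 5
dx = (3 - 0) / 5 = 3/5
Left endpoints: [0, 3/5, 6/5, 9/5, 12/5]
f values: [3, 27/5, 39/5, 51/5, 63/5]
Sum = dx * (sum of f values)
= 3/5 * 39
= 117/5 = 23.40

23.40


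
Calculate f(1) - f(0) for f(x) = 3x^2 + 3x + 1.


Net change = f(b) - f(a)
f(x) = 3x^2 + 3x + 1
Compute f(1):
f(1) = 3 * 1^2 + 3 * 1 + 1
= 3 + 3 + 1
= 7
Compute f(0):
f(0) = 3 * 0^2 + 3 * 0 + 1
= 0 + 0 + 1
= 1
Net change = 7 - 1 = 6

6


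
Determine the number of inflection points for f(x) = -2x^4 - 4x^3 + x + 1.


Inflection points occur where f''(x) = 0 and concavity changes.
f(x) = -2x^4 - 4x^3 + x + 1
f'(x) = -8x^3 - 12x^2 + 1
f''(x) = -24x^2 - 24x
This is a quadratic in x. Use the discriminant to count real roots.
Discriminant = (-24)^2 - 4 * (-24) * 0
= 576 - 0
= 576
Since discriminant > 0, f''(x) = 0 has 2 distinct real solutions.
A quadratic with two distinct real roots changes sign at each root, so concavity changes at both.
Number of inflection points: 2

2


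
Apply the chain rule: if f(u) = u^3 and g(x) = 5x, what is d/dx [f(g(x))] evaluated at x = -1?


Using the chain rule: (f(g(x)))' = f'(g(x)) * g'(x)
First, find g(-1):
g(-1) = 5 * (-1) + 0 = -5
Next, f'(u) = 3u^2
And g'(x) = 5
So f'(g(-1)) * g'(-1)
= 3 * (-5)^2 * 5
= 3 * 25 * 5
= 375

375


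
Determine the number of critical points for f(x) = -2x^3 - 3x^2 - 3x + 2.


Find where f'(x) = 0:
f(x) = -2x^3 - 3x^2 - 3x + 2
f'(x) = -6x^2 - 6x - 3
This is a quadratic in x. Use the discriminant to count real roots.
Discriminant = (-6)^2 - 4 * (-6) * (-3)
= 36 - 72
= -36
Since discriminant < 0, f'(x) = 0 has no real solutions.
Number of critical points: 0

0


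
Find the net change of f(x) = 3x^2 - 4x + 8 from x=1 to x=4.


Net change = f(b) - f(a)
f(x) = 3x^2 - 4x + 8
Compute f(4):
f(4) = 3 * 4^2 - 4 * 4 + 8
= 48 - 16 + 8
= 40
Compute f(1):
f(1) = 3 * 1^2 - 4 * 1 + 8
= 3 - 4 + 8
= 7
Net change = 40 - 7 = 33

33


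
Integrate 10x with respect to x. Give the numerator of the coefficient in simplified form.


Apply the power rule for integration:
integral of ax^n dx = a/(n+1) * x^(n+1) + C
integral of 10x dx
= 10/2 * x^2 + C
= 5 * x^2 + C
The coefficient in lowest terms is 5 = 5/1, so its numerator is 5

5


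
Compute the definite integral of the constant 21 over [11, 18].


The integral of a constant k over [a, b] equals k * (b - a).
integral from 11 to 18 of 21 dx
= 21 * (18 - 11)
= 21 * 7
= 147

147


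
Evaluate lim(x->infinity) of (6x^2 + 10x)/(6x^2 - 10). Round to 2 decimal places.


For limits at infinity with equal-degree polynomials,
we compare leading coefficients.
Numerator leading term: 6x^2
Denominator leading term: 6x^2
Divide both by x^2:
lim = (6 + 10/x) / (6 - 10/x^2)
As x -> infinity, the 1/x and 1/x^2 terms vanish:
= 6/6 = 1 = 1.00

1.00


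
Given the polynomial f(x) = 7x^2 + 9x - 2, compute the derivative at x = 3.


Differentiate term by term using power and sum rules:
f(x) = 7x^2 + 9x - 2
f'(x) = 14x + 9
Substitute x = 3:
f'(3) = 14 * 3 + 9
= 42 + 9
= 51

51


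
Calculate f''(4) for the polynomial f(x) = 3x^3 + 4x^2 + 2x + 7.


First derivative:
f'(x) = 9x^2 + 8x + 2
Second derivative:
f''(x) = 18x + 8
Substitute x = 4:
f''(4) = 18 * 4 + 8
= 72 + 8
= 80

80


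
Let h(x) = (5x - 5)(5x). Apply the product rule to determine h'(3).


Let u(x) = 5x - 5 and v(x) = 5x
u'(x) = 5
v'(x) = 5
Product rule: h'(x) = u'(x)*v(x) + u(x)*v'(x)
= 5 * (5x) + (5x - 5) * 5
At x = 3:
u(3) = 5 * 3 - 5 = 10
v(3) = 5 * 3 + 0 = 15
h'(3) = 5 * 15 + 10 * 5
= 75 + 50
= 125

125


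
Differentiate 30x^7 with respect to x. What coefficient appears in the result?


We apply the power rule: d/dx [ax^n] = a*n * x^(n-1)
d/dx [30x^7]
= 30 * 7 * x^(7-1)
= 210x^6
The coefficient is 210

210


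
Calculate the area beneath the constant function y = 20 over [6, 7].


The area under a constant function y = 20 is a rectangle.
Width = 7 - 6 = 1
Height = 20
Area = width * height
= 1 * 20
= 20

20


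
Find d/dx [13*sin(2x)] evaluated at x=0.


Apply the chain rule to differentiate 13*sin(2x):
d/dx [13*sin(2x)]
= 13 * cos(2x) * d/dx(2x)
= 13 * 2 * cos(2x)
= 26 * cos(2x)
Evaluate at x = 0:
= 26 * cos(0)
= 26 * 1
= 26

26


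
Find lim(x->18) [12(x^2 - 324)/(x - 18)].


Direct substitution gives 0/0, so we factor the numerator.
Factor: 12(x^2 - 324) = 12 * (x - 18)(x + 18)
Cancel the common factor (x - 18):
12(x^2 - 324)/(x - 18) = 12 * (x + 18)
Now substitute x = 18:
= 12 * (18 + 18) = 432

432


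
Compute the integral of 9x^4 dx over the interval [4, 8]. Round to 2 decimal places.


Find the antiderivative of 9x^4:
F(x) = 9/5 * x^5
Apply the Fundamental Theorem of Calculus:
F(8) - F(4)
= 9/5 * 8^5 - 9/5 * 4^5
= 9/5 * (32768 - 1024)
= 9/5 * 31744
= 285696/5 = 57139.20

57139.20


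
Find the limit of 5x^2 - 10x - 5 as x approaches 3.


Since polynomials are continuous, we use direct substitution.
lim(x->3) of 5x^2 - 10x - 5
= 5 * 3^2 - 10 * 3 - 5
= 45 - 30 - 5
= 10

10


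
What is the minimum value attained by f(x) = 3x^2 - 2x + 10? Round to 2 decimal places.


For a quadratic f(x) = ax^2 + bx + c with a > 0, the minimum is at the vertex.
Vertex x-coordinate: x = -b/(2a)
x = -(-2) / (2 * 3)
x = 2/6 = 1/3
Substitute back to find the minimum value:
f(1/3) = 3 * (1/3)^2 - 2 * (1/3) + 10
= 1/3 - 2/3 + 10
= 29/3 ≈ 9.67

9.67


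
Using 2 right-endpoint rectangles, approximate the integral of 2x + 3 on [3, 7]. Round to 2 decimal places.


Right Riemann sum uses right endpoints of each subinterval.
Interval: [3, 7], n = 2
dx = (7 - 3) / 2 = 2
Right endpoints: [5, 7]
f values: [13, 17]
Sum = dx * (sum of f values)
= 2 * 30
= 60 = 60.00

60.00


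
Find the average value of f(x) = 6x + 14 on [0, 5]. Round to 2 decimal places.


Average value = 1/(b-a) * integral from a to b of f(x) dx
First compute the integral of 6x + 14:
F(x) = 3x^2 + 14x
F(5) = 3 * 25 + 14 * 5 = 145
F(0) = 3 * 0 + 14 * 0 = 0
Integral = 145 - 0 = 145
Average = 145 / (5 - 0) = 145 / 5
= 29 = 29.00

29.00


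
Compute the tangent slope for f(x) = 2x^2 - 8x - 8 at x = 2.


The slope of the tangent line equals f'(x) at the point.
f(x) = 2x^2 - 8x - 8
f'(x) = 4x - 8
At x = 2:
f'(2) = 4 * 2 - 8
= 8 - 8
= 0

0


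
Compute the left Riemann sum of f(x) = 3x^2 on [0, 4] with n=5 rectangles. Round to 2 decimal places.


Left Riemann sum uses left endpoints of each subinterval.
Interval: [0, 4], n = 5
dx = (4 - 0) / 5 = 4/5
Left endpoints: [0, 4/5, 8/5, 12/5, 16/5]
f values: [0, 48/25, 192/25, 432/25, 768/25]
Sum = dx * (sum of f values)
= 4/5 * 288/5
= 1152/25 = 46.08

46.08


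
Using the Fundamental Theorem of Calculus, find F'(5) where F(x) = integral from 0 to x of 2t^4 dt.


By the Fundamental Theorem of Calculus (Part 1):
If F(x) = integral from 0 to x of f(t) dt, then F'(x) = f(x)
Here f(t) = 2t^4
So F'(x) = 2x^4
Evaluate at x = 5:
F'(5) = 2 * 5^4
= 2 * 625
= 1250

1250


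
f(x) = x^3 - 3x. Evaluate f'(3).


Differentiate f(x) = x^3 - 3x term by term:
f'(x) = 3x^2 - 3
Substitute x = 3:
f'(3) = 3 * 3^2 + 0 * 3 - 3
= 27 + 0 - 3
= 24

24


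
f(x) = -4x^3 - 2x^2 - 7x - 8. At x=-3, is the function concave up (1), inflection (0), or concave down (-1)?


Concavity is determined by the sign of f''(x).
f(x) = -4x^3 - 2x^2 - 7x - 8
f'(x) = -12x^2 - 4x - 7
f''(x) = -24x - 4
f''(-3) = -24 * (-3) - 4
= 72 - 4
= 68
Since f''(-3) > 0, the function is concave up (1)

1


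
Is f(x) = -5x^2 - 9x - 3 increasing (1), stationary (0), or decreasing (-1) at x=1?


Compute f'(x) to determine behavior:
f'(x) = -10x - 9
f'(1) = -10 * 1 - 9
= -10 - 9
= -19
Since f'(1) < 0, the function is decreasing (-1)

-1


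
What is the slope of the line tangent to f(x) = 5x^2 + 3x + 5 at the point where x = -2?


The slope of the tangent line equals f'(x) at the point.
f(x) = 5x^2 + 3x + 5
f'(x) = 10x + 3
At x = -2:
f'(-2) = 10 * (-2) + 3
= -20 + 3
= -17

-17


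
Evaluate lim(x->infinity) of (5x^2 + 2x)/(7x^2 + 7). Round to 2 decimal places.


For limits at infinity with equal-degree polynomials,
we compare leading coefficients.
Numerator leading term: 5x^2
Denominator leading term: 7x^2
Divide both by x^2:
lim = (5 + 2/x) / (7 + 7/x^2)
As x -> infinity, the 1/x and 1/x^2 terms vanish:
= 5/7 ≈ 0.71

0.71


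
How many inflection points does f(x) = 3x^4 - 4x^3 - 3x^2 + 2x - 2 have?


Inflection points occur where f''(x) = 0 and concavity changes.
f(x) = 3x^4 - 4x^3 - 3x^2 + 2x - 2
f'(x) = 12x^3 - 12x^2 - 6x + 2
f''(x) = 36x^2 - 24x - 6
This is a quadratic in x. Use the discriminant to count real roots.
Discriminant = (-24)^2 - 4 * 36 * (-6)
= 576 - (-864)
= 1440
Since discriminant > 0, f''(x) = 0 has 2 distinct real solutions.
A quadratic with two distinct real roots changes sign at each root, so concavity changes at both.
Number of inflection points: 2

2


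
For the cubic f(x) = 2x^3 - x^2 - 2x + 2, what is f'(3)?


Differentiate f(x) = 2x^3 - x^2 - 2x + 2 term by term:
f'(x) = 6x^2 - 2x - 2
Substitute x = 3:
f'(3) = 6 * 3^2 - 2 * 3 - 2
= 54 - 6 - 2
= 46

46


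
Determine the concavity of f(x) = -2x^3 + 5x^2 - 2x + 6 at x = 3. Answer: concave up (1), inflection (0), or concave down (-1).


Concavity is determined by the sign of f''(x).
f(x) = -2x^3 + 5x^2 - 2x + 6
f'(x) = -6x^2 + 10x - 2
f''(x) = -12x + 10
f''(3) = -12 * 3 + 10
= -36 + 10
= -26
Since f''(3) < 0, the function is concave down (-1)

-1


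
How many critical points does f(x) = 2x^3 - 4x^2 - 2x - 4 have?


Find where f'(x) = 0:
f(x) = 2x^3 - 4x^2 - 2x - 4
f'(x) = 6x^2 - 8x - 2
This is a quadratic in x. Use the discriminant to count real roots.
Discriminant = (-8)^2 - 4 * 6 * (-2)
= 64 - (-48)
= 112
Since discriminant > 0, f'(x) = 0 has 2 real solutions.
Number of critical points: 2

2


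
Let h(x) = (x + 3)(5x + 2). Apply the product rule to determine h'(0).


Let u(x) = x + 3 and v(x) = 5x + 2
u'(x) = 1
v'(x) = 5
Product rule: h'(x) = u'(x)*v(x) + u(x)*v'(x)
= 1 * (5x + 2) + (x + 3) * 5
At x = 0:
u(0) = 1 * 0 + 3 = 3
v(0) = 5 * 0 + 2 = 2
h'(0) = 1 * 2 + 3 * 5
= 2 + 15
= 17

17


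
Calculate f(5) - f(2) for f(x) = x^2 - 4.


Net change = f(b) - f(a)
f(x) = x^2 - 4
Compute f(5):
f(5) = 1 * 5^2 + 0 * 5 - 4
= 25 + 0 - 4
= 21
Compute f(2):
f(2) = 1 * 2^2 + 0 * 2 - 4
= 4 + 0 - 4
= 0
Net change = 21 - 0 = 21

21


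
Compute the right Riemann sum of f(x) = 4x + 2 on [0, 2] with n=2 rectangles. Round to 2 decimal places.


Right Riemann sum uses right endpoints of each subinterval.
Interval: [0, 2], n = 2
dx = (2 - 0) / 2 = 1
Right endpoints: [1, 2]
f values: [6, 10]
Sum = dx * (sum of f values)
= 1 * 16
= 16 = 16.00

16.00


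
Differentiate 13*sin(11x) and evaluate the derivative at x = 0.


Apply the chain rule to differentiate 13*sin(11x):
d/dx [13*sin(11x)]
= 13 * cos(11x) * d/dx(11x)
= 13 * 11 * cos(11x)
= 143 * cos(11x)
Evaluate at x = 0:
= 143 * cos(0)
= 143 * 1
= 143

143


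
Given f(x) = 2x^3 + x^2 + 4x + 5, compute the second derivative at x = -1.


First derivative:
f'(x) = 6x^2 + 2x + 4
Second derivative:
f''(x) = 12x + 2
Substitute x = -1:
f''(-1) = 12 * (-1) + 2
= -12 + 2
= -10

-10


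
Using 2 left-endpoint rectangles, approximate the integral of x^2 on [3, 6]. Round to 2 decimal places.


Left Riemann sum uses left endpoints of each subinterval.
Interval: [3, 6], n = 2
dx = (6 - 3) / 2 = 3/2
Left endpoints: [3, 9/2]
f values: [9, 81/4]
Sum = dx * (sum of f values)
= 3/2 * 117/4
= 351/8 ≈ 43.88

43.88


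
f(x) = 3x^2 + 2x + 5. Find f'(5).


Differentiate term by term using power and sum rules:
f(x) = 3x^2 + 2x + 5
f'(x) = 6x + 2
Substitute x = 5:
f'(5) = 6 * 5 + 2
= 30 + 2
= 32

32


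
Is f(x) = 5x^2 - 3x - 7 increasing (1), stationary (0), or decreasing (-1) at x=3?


Compute f'(x) to determine behavior:
f'(x) = 10x - 3
f'(3) = 10 * 3 - 3
= 30 - 3
= 27
Since f'(3) > 0, the function is increasing (1)

1


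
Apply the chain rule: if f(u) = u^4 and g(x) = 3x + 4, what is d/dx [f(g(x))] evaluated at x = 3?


Using the chain rule: (f(g(x)))' = f'(g(x)) * g'(x)
First, find g(3):
g(3) = 3 * 3 + 4 = 13
Next, f'(u) = 4u^3
And g'(x) = 3
So f'(g(3)) * g'(3)
= 4 * 13^3 * 3
= 4 * 2197 * 3
= 26364

26364


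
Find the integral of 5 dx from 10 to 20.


The integral of a constant k over [a, b] equals k * (b - a).
integral from 10 to 20 of 5 dx
= 5 * (20 - 10)
= 5 * 10
= 50

50


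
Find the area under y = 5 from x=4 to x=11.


The area under a constant function y = 5 is a rectangle.
Width = 11 - 4 = 7
Height = 5
Area = width * height
= 7 * 5
= 35

35


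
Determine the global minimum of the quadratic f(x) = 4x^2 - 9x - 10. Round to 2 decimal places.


For a quadratic f(x) = ax^2 + bx + c with a > 0, the minimum is at the vertex.
Vertex x-coordinate: x = -b/(2a)
x = -(-9) / (2 * 4)
x = 9/8
Substitute back to find the minimum value:
f(9/8) = 4 * (9/8)^2 - 9 * (9/8) - 10
= 81/16 - 81/8 - 10
= -241/16 ≈ -15.06

-15.06


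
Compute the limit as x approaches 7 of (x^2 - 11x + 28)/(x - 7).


Direct substitution gives 0/0, so we factor the numerator.
Factor: (x^2 - 11x + 28) = (x - 7)(x - 4)
Cancel the common factor (x - 7):
(x^2 - 11x + 28)/(x - 7) = (x - 4)
Now substitute x = 7:
= (7) - (4) = 3

3


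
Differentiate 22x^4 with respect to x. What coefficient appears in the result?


We apply the power rule: d/dx [ax^n] = a*n * x^(n-1)
d/dx [22x^4]
= 22 * 4 * x^(4-1)
= 88x^3
The coefficient is 88

88


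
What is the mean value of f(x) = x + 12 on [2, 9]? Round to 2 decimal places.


Average value = 1/(b-a) * integral from a to b of f(x) dx
First compute the integral of x + 12:
F(x) = (1/2)x^2 + 12x
F(9) = 1/2 * 81 + 12 * 9 = 297/2
F(2) = 1/2 * 4 + 12 * 2 = 26
Integral = 297/2 - 26 = 245/2
Average = (245/2) / (9 - 2) = (245/2) / 7
= 35/2 = 17.50

17.50


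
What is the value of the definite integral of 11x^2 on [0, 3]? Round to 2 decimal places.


Find the antiderivative of 11x^2:
F(x) = 11/3 * x^3
Apply the Fundamental Theorem of Calculus:
F(3) - F(0)
= 11/3 * 3^3 - 11/3 * 0^3
= 11/3 * (27 - 0)
= 11/3 * 27
= 99 = 99.00

99.00


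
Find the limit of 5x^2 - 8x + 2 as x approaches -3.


Since polynomials are continuous, we use direct substitution.
lim(x->-3) of 5x^2 - 8x + 2
= 5 * (-3)^2 - 8 * (-3) + 2
= 45 + 24 + 2
= 71

71


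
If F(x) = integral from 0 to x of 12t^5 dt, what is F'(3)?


By the Fundamental Theorem of Calculus (Part 1):
If F(x) = integral from 0 to x of f(t) dt, then F'(x) = f(x)
Here f(t) = 12t^5
So F'(x) = 12x^5
Evaluate at x = 3:
F'(3) = 12 * 3^5
= 12 * 243
= 2916

2916


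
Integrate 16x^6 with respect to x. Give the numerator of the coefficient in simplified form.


Apply the power rule for integration:
integral of ax^n dx = a/(n+1) * x^(n+1) + C
integral of 16x^6 dx
= 16/7 * x^7 + C
The coefficient in lowest terms is 16/7, and its numerator is 16

16


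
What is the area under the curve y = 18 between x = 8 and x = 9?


The area under a constant function y = 18 is a rectangle.
Width = 9 - 8 = 1
Height = 18
Area = width * height
= 1 * 18
= 18

18


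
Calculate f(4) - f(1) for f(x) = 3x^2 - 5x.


Net change = f(b) - f(a)
f(x) = 3x^2 - 5x
Compute f(4):
f(4) = 3 * 4^2 - 5 * 4 + 0
= 48 - 20 + 0
= 28
Compute f(1):
f(1) = 3 * 1^2 - 5 * 1 + 0
= 3 - 5 + 0
= -2
Net change = 28 - (-2) = 30

30


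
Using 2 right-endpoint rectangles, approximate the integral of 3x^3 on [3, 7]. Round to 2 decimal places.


Right Riemann sum uses right endpoints of each subinterval.
Interval: [3, 7], n = 2
dx = (7 - 3) / 2 = 2
Right endpoints: [5, 7]
f values: [375, 1029]
Sum = dx * (sum of f values)
= 2 * 1404
= 2808 = 2808.00

2808.00


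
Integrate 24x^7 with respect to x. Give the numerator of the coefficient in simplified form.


Apply the power rule for integration:
integral of ax^n dx = a/(n+1) * x^(n+1) + C
integral of 24x^7 dx
= 24/8 * x^8 + C
= 3 * x^8 + C
The coefficient in lowest terms is 3 = 3/1, so its numerator is 3

3


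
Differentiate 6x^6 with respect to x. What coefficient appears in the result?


We apply the power rule: d/dx [ax^n] = a*n * x^(n-1)
d/dx [6x^6]
= 6 * 6 * x^(6-1)
= 36x^5
The coefficient is 36

36


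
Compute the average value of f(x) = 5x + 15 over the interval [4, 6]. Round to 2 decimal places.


Average value = 1/(b-a) * integral from a to b of f(x) dx
First compute the integral of 5x + 15:
F(x) = (5/2)x^2 + 15x
F(6) = 5/2 * 36 + 15 * 6 = 180
F(4) = 5/2 * 16 + 15 * 4 = 100
Integral = 180 - 100 = 80
Average = 80 / (6 - 4) = 80 / 2
= 40 = 40.00

40.00


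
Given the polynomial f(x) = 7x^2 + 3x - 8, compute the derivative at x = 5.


Differentiate term by term using power and sum rules:
f(x) = 7x^2 + 3x - 8
f'(x) = 14x + 3
Substitute x = 5:
f'(5) = 14 * 5 + 3
= 70 + 3
= 73

73


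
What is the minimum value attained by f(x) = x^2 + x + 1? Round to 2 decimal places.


For a quadratic f(x) = ax^2 + bx + c with a > 0, the minimum is at the vertex.
Vertex x-coordinate: x = -b/(2a)
x = -(1) / (2 * 1)
x = -1/2
Substitute back to find the minimum value:
f(-1/2) = 1 * (-1/2)^2 + 1 * (-1/2) + 1
= 1/4 - 1/2 + 1
= 3/4 = 0.75

0.75


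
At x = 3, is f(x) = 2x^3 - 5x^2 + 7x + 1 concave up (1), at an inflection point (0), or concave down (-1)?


Concavity is determined by the sign of f''(x).
f(x) = 2x^3 - 5x^2 + 7x + 1
f'(x) = 6x^2 - 10x + 7
f''(x) = 12x - 10
f''(3) = 12 * 3 - 10
= 36 - 10
= 26
Since f''(3) > 0, the function is concave up (1)

1


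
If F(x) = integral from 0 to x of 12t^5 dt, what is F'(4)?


By the Fundamental Theorem of Calculus (Part 1):
If F(x) = integral from 0 to x of f(t) dt, then F'(x) = f(x)
Here f(t) = 12t^5
So F'(x) = 12x^5
Evaluate at x = 4:
F'(4) = 12 * 4^5
= 12 * 1024
= 12288

12288


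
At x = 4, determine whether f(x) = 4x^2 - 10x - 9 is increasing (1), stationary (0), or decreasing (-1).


Compute f'(x) to determine behavior:
f'(x) = 8x - 10
f'(4) = 8 * 4 - 10
= 32 - 10
= 22
Since f'(4) > 0, the function is increasing (1)

1


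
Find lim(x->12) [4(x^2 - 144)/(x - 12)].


Direct substitution gives 0/0, so we factor the numerator.
Factor: 4(x^2 - 144) = 4 * (x - 12)(x + 12)
Cancel the common factor (x - 12):
4(x^2 - 144)/(x - 12) = 4 * (x + 12)
Now substitute x = 12:
= 4 * (12 + 12) = 96

96


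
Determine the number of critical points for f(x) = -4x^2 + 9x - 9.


Find where f'(x) = 0:
f'(x) = -8x + 9
Set f'(x) = 0:
-8x + 9 = 0
x = -9 / (-8) = 9/8
This is a linear equation in x, so there is exactly one solution.
Number of critical points: 1

1


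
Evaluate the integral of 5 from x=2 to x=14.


The integral of a constant k over [a, b] equals k * (b - a).
integral from 2 to 14 of 5 dx
= 5 * (14 - 2)
= 5 * 12
= 60

60


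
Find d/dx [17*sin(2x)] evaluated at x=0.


Apply the chain rule to differentiate 17*sin(2x):
d/dx [17*sin(2x)]
= 17 * cos(2x) * d/dx(2x)
= 17 * 2 * cos(2x)
= 34 * cos(2x)
Evaluate at x = 0:
= 34 * cos(0)
= 34 * 1
= 34

34


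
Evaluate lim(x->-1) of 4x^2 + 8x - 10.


Since polynomials are continuous, we use direct substitution.
lim(x->-1) of 4x^2 + 8x - 10
= 4 * (-1)^2 + 8 * (-1) - 10
= 4 - 8 - 10
= -14

-14


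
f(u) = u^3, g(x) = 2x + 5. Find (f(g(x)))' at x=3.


Using the chain rule: (f(g(x)))' = f'(g(x)) * g'(x)
First, find g(3):
g(3) = 2 * 3 + 5 = 11
Next, f'(u) = 3u^2
And g'(x) = 2
So f'(g(3)) * g'(3)
= 3 * 11^2 * 2
= 3 * 121 * 2
= 726

726


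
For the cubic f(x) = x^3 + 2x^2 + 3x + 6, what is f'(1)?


Differentiate f(x) = x^3 + 2x^2 + 3x + 6 term by term:
f'(x) = 3x^2 + 4x + 3
Substitute x = 1:
f'(1) = 3 * 1^2 + 4 * 1 + 3
= 3 + 4 + 3
= 10

10


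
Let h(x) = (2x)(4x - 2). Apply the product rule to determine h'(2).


Let u(x) = 2x and v(x) = 4x - 2
u'(x) = 2
v'(x) = 4
Product rule: h'(x) = u'(x)*v(x) + u(x)*v'(x)
= 2 * (4x - 2) + (2x) * 4
At x = 2:
u(2) = 2 * 2 + 0 = 4
v(2) = 4 * 2 - 2 = 6
h'(2) = 2 * 6 + 4 * 4
= 12 + 16
= 28

28


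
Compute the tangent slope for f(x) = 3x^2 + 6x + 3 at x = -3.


The slope of the tangent line equals f'(x) at the point.
f(x) = 3x^2 + 6x + 3
f'(x) = 6x + 6
At x = -3:
f'(-3) = 6 * (-3) + 6
= -18 + 6
= -12

-12


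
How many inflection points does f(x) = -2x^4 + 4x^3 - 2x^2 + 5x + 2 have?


Inflection points occur where f''(x) = 0 and concavity changes.
f(x) = -2x^4 + 4x^3 - 2x^2 + 5x + 2
f'(x) = -8x^3 + 12x^2 - 4x + 5
f''(x) = -24x^2 + 24x - 4
This is a quadratic in x. Use the discriminant to count real roots.
Discriminant = (24)^2 - 4 * (-24) * (-4)
= 576 - 384
= 192
Since discriminant > 0, f''(x) = 0 has 2 distinct real solutions.
A quadratic with two distinct real roots changes sign at each root, so concavity changes at both.
Number of inflection points: 2

2


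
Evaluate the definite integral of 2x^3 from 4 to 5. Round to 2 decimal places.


Find the antiderivative of 2x^3:
F(x) = 2/4 * x^4
Apply the Fundamental Theorem of Calculus:
F(5) - F(4)
= 2/4 * 5^4 - 2/4 * 4^4
= 2/4 * (625 - 256)
= 2/4 * 369
= 369/2 = 184.50

184.50


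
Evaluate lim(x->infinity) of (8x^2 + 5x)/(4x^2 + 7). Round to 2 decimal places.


For limits at infinity with equal-degree polynomials,
we compare leading coefficients.
Numerator leading term: 8x^2
Denominator leading term: 4x^2
Divide both by x^2:
lim = (8 + 5/x) / (4 + 7/x^2)
As x -> infinity, the 1/x and 1/x^2 terms vanish:
= 8/4 = 2 = 2.00

2.00


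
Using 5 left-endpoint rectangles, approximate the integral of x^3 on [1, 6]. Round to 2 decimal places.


Left Riemann sum uses left endpoints of each subinterval.
Interval: [1, 6], n = 5
dx = (6 - 1) / 5 = 1
Left endpoints: [1, 2, 3, 4, 5]
f values: [1, 8, 27, 64, 125]
Sum = dx * (sum of f values)
= 1 * 225
= 225 = 225.00

225.00


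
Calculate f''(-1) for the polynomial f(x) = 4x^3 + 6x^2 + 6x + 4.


First derivative:
f'(x) = 12x^2 + 12x + 6
Second derivative:
f''(x) = 24x + 12
Substitute x = -1:
f''(-1) = 24 * (-1) + 12
= -24 + 12
= -12

-12


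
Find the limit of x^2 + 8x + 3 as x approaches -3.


Since polynomials are continuous, we use direct substitution.
lim(x->-3) of x^2 + 8x + 3
= 1 * (-3)^2 + 8 * (-3) + 3
= 9 - 24 + 3
= -12

-12


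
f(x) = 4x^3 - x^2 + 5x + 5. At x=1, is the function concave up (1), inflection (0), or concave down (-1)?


Concavity is determined by the sign of f''(x).
f(x) = 4x^3 - x^2 + 5x + 5
f'(x) = 12x^2 - 2x + 5
f''(x) = 24x - 2
f''(1) = 24 * 1 - 2
= 24 - 2
= 22
Since f''(1) > 0, the function is concave up (1)

1


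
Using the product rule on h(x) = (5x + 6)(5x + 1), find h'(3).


Let u(x) = 5x + 6 and v(x) = 5x + 1
u'(x) = 5
v'(x) = 5
Product rule: h'(x) = u'(x)*v(x) + u(x)*v'(x)
= 5 * (5x + 1) + (5x + 6) * 5
At x = 3:
u(3) = 5 * 3 + 6 = 21
v(3) = 5 * 3 + 1 = 16
h'(3) = 5 * 16 + 21 * 5
= 80 + 105
= 185

185


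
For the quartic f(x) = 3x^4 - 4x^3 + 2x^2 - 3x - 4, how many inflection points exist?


Inflection points occur where f''(x) = 0 and concavity changes.
f(x) = 3x^4 - 4x^3 + 2x^2 - 3x - 4
f'(x) = 12x^3 - 12x^2 + 4x - 3
f''(x) = 36x^2 - 24x + 4
This is a quadratic in x. Use the discriminant to count real roots.
Discriminant = (-24)^2 - 4 * 36 * 4
= 576 - 576
= 0
Since discriminant = 0, f''(x) = 0 has a single repeated root.
At a repeated root the quadratic f''(x) touches zero but does not change sign, so concavity does not change.
Number of inflection points: 0

0


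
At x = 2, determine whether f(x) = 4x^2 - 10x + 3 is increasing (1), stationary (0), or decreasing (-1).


Compute f'(x) to determine behavior:
f'(x) = 8x - 10
f'(2) = 8 * 2 - 10
= 16 - 10
= 6
Since f'(2) > 0, the function is increasing (1)

1


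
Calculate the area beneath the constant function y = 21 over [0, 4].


The area under a constant function y = 21 is a rectangle.
Width = 4 - 0 = 4
Height = 21
Area = width * height
= 4 * 21
= 84

84


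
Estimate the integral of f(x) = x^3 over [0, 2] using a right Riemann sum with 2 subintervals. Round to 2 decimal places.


Right Riemann sum uses right endpoints of each subinterval.
Interval: [0, 2], n = 2
dx = (2 - 0) / 2 = 1
Right endpoints: [1, 2]
f values: [1, 8]
Sum = dx * (sum of f values)
= 1 * 9
= 9 = 9.00

9.00


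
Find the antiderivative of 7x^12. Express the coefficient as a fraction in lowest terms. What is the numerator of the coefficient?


Apply the power rule for integration:
integral of ax^n dx = a/(n+1) * x^(n+1) + C
integral of 7x^12 dx
= 7/13 * x^13 + C
The coefficient in lowest terms is 7/13, and its numerator is 7

7


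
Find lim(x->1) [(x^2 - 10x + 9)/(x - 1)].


Direct substitution gives 0/0, so we factor the numerator.
Factor: (x^2 - 10x + 9) = (x - 1)(x - 9)
Cancel the common factor (x - 1):
(x^2 - 10x + 9)/(x - 1) = (x - 9)
Now substitute x = 1:
= (1) - (9) = -8

-8


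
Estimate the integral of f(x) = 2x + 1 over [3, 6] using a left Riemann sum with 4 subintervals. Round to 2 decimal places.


Left Riemann sum uses left endpoints of each subinterval.
Interval: [3, 6], n = 4
dx = (6 - 3) / 4 = 3/4
Left endpoints: [3, 15/4, 9/2, 21/4]
f values: [7, 17/2, 10, 23/2]
Sum = dx * (sum of f values)
= 3/4 * 37
= 111/4 = 27.75

27.75


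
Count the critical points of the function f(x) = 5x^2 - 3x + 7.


Find where f'(x) = 0:
f'(x) = 10x - 3
Set f'(x) = 0:
10x - 3 = 0
x = 3 / 10 = 3/10
This is a linear equation in x, so there is exactly one solution.
Number of critical points: 1

1


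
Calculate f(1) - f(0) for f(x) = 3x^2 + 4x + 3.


Net change = f(b) - f(a)
f(x) = 3x^2 + 4x + 3
Compute f(1):
f(1) = 3 * 1^2 + 4 * 1 + 3
= 3 + 4 + 3
= 10
Compute f(0):
f(0) = 3 * 0^2 + 4 * 0 + 3
= 0 + 0 + 3
= 3
Net change = 10 - 3 = 7

7


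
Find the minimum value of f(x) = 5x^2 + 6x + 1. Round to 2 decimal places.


For a quadratic f(x) = ax^2 + bx + c with a > 0, the minimum is at the vertex.
Vertex x-coordinate: x = -b/(2a)
x = -(6) / (2 * 5)
x = -6/10 = -3/5
Substitute back to find the minimum value:
f(-3/5) = 5 * (-3/5)^2 + 6 * (-3/5) + 1
= 9/5 - 18/5 + 1
= -4/5 = -0.80

-0.80


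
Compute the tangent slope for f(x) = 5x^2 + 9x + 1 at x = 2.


The slope of the tangent line equals f'(x) at the point.
f(x) = 5x^2 + 9x + 1
f'(x) = 10x + 9
At x = 2:
f'(2) = 10 * 2 + 9
= 20 + 9
= 29

29


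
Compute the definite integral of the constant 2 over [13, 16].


The integral of a constant k over [a, b] equals k * (b - a).
integral from 13 to 16 of 2 dx
= 2 * (16 - 13)
= 2 * 3
= 6

6


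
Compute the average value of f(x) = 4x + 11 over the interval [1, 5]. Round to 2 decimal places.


Average value = 1/(b-a) * integral from a to b of f(x) dx
First compute the integral of 4x + 11:
F(x) = 2x^2 + 11x
F(5) = 2 * 25 + 11 * 5 = 105
F(1) = 2 * 1 + 11 * 1 = 13
Integral = 105 - 13 = 92
Average = 92 / (5 - 1) = 92 / 4
= 23 = 23.00

23.00


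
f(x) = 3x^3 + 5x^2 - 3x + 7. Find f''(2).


First derivative:
f'(x) = 9x^2 + 10x - 3
Second derivative:
f''(x) = 18x + 10
Substitute x = 2:
f''(2) = 18 * 2 + 10
= 36 + 10
= 46

46


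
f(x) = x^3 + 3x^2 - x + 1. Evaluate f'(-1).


Differentiate f(x) = x^3 + 3x^2 - x + 1 term by term:
f'(x) = 3x^2 + 6x - 1
Substitute x = -1:
f'(-1) = 3 * (-1)^2 + 6 * (-1) - 1
= 3 - 6 - 1
= -4

-4


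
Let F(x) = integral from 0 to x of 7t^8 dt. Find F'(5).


By the Fundamental Theorem of Calculus (Part 1):
If F(x) = integral from 0 to x of f(t) dt, then F'(x) = f(x)
Here f(t) = 7t^8
So F'(x) = 7x^8
Evaluate at x = 5:
F'(5) = 7 * 5^8
= 7 * 390625
= 2734375

2734375


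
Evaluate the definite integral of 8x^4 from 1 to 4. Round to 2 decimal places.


Find the antiderivative of 8x^4:
F(x) = 8/5 * x^5
Apply the Fundamental Theorem of Calculus:
F(4) - F(1)
= 8/5 * 4^5 - 8/5 * 1^5
= 8/5 * (1024 - 1)
= 8/5 * 1023
= 8184/5 = 1636.80

1636.80


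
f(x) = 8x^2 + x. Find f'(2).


Differentiate term by term using power and sum rules:
f(x) = 8x^2 + x
f'(x) = 16x + 1
Substitute x = 2:
f'(2) = 16 * 2 + 1
= 32 + 1
= 33

33


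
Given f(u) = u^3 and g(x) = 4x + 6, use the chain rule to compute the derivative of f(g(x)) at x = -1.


Using the chain rule: (f(g(x)))' = f'(g(x)) * g'(x)
First, find g(-1):
g(-1) = 4 * (-1) + 6 = 2
Next, f'(u) = 3u^2
And g'(x) = 4
So f'(g(-1)) * g'(-1)
= 3 * 2^2 * 4
= 3 * 4 * 4
= 48

48


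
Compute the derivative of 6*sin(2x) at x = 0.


Apply the chain rule to differentiate 6*sin(2x):
d/dx [6*sin(2x)]
= 6 * cos(2x) * d/dx(2x)
= 6 * 2 * cos(2x)
= 12 * cos(2x)
Evaluate at x = 0:
= 12 * cos(0)
= 12 * 1
= 12

12


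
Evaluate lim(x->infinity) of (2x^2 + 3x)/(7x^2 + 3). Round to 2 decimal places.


For limits at infinity with equal-degree polynomials,
we compare leading coefficients.
Numerator leading term: 2x^2
Denominator leading term: 7x^2
Divide both by x^2:
lim = (2 + 3/x) / (7 + 3/x^2)
As x -> infinity, the 1/x and 1/x^2 terms vanish:
= 2/7 ≈ 0.29

0.29


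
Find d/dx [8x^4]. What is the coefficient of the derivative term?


We apply the power rule: d/dx [ax^n] = a*n * x^(n-1)
d/dx [8x^4]
= 8 * 4 * x^(4-1)
= 32x^3
The coefficient is 32

32


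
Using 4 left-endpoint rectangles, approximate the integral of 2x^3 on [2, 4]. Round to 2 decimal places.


Left Riemann sum uses left endpoints of each subinterval.
Interval: [2, 4], n = 4
dx = (4 - 2) / 4 = 1/2
Left endpoints: [2, 5/2, 3, 7/2]
f values: [16, 125/4, 54, 343/4]
Sum = dx * (sum of f values)
= 1/2 * 187
= 187/2 = 93.50

93.50


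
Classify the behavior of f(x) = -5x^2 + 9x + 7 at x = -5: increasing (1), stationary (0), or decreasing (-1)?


Compute f'(x) to determine behavior:
f'(x) = -10x + 9
f'(-5) = -10 * (-5) + 9
= 50 + 9
= 59
Since f'(-5) > 0, the function is increasing (1)

1


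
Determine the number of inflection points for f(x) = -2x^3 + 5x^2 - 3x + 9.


Inflection points occur where f''(x) = 0 and concavity changes.
f(x) = -2x^3 + 5x^2 - 3x + 9
f'(x) = -6x^2 + 10x - 3
f''(x) = -12x + 10
Set f''(x) = 0:
-12x + 10 = 0
x = -10 / (-12) = 5/6
Since f''(x) is linear (degree 1), it changes sign at this point.
Therefore there is exactly 1 inflection point.

1


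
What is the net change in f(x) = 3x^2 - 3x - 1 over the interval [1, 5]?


Net change = f(b) - f(a)
f(x) = 3x^2 - 3x - 1
Compute f(5):
f(5) = 3 * 5^2 - 3 * 5 - 1
= 75 - 15 - 1
= 59
Compute f(1):
f(1) = 3 * 1^2 - 3 * 1 - 1
= 3 - 3 - 1
= -1
Net change = 59 - (-1) = 60

60


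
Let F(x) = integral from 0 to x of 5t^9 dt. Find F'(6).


By the Fundamental Theorem of Calculus (Part 1):
If F(x) = integral from 0 to x of f(t) dt, then F'(x) = f(x)
Here f(t) = 5t^9
So F'(x) = 5x^9
Evaluate at x = 6:
F'(6) = 5 * 6^9
= 5 * 10077696
= 50388480

50388480


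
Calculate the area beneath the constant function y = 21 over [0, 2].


The area under a constant function y = 21 is a rectangle.
Width = 2 - 0 = 2
Height = 21
Area = width * height
= 2 * 21
= 42

42


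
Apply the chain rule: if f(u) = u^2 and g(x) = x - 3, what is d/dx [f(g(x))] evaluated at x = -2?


Using the chain rule: (f(g(x)))' = f'(g(x)) * g'(x)
First, find g(-2):
g(-2) = 1 * (-2) - 3 = -5
Next, f'(u) = 2u
And g'(x) = 1
So f'(g(-2)) * g'(-2)
= 2 * (-5) * 1
= -10

-10


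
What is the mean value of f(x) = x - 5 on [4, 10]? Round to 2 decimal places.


Average value = 1/(b-a) * integral from a to b of f(x) dx
First compute the integral of x - 5:
F(x) = (1/2)x^2 - 5x
F(10) = 1/2 * 100 - 5 * 10 = 0
F(4) = 1/2 * 16 - 5 * 4 = -12
Integral = 0 - (-12) = 12
Average = 12 / (10 - 4) = 12 / 6
= 2 = 2.00

2.00


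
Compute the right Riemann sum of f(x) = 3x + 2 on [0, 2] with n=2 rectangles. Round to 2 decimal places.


Right Riemann sum uses right endpoints of each subinterval.
Interval: [0, 2], n = 2
dx = (2 - 0) / 2 = 1
Right endpoints: [1, 2]
f values: [5, 8]
Sum = dx * (sum of f values)
= 1 * 13
= 13 = 13.00

13.00
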